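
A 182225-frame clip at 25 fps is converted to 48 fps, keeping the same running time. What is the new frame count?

Target frames = source frames × (target rate / source rate) = 182225 × (48)/(25) = 182225 × 48/25 = 349872.

349872 frames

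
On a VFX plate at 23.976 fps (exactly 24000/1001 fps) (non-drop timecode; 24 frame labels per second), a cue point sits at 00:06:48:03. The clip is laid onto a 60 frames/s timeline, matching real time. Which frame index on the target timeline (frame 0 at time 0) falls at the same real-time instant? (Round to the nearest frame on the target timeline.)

Source frame index: (0×3600 + 6×60 + 48) × 24 + 3 = 9795.
Real time: 9795 / (24000/1001) = 653653/1600 s.
Target frame: (653653/1600) × (60) = 1960959/80 ≈ 24511.987 → 24512.

frame 24512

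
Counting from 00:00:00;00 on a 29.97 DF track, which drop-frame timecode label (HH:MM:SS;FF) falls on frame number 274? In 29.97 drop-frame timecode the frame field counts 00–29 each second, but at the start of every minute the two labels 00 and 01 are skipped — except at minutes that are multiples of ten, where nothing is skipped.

Each 10-minute DF block holds 10 × 60 × 30 − 9 × 2 = 17982 frames. 274 ÷ 17982 → 0 full blocks, remainder 274.
Within the partial block the first minute is 1800 frames and each further minute 1798, so 0 further minute boundaries passed. Total skipped labels = 18 × 0 + 2 × 0 = 0.
Non-drop label index = 274 + 0 = 274; at 30 labels/s that is 00:00:09:04, i.e. DF 00:00:09;04.

00:00:09;04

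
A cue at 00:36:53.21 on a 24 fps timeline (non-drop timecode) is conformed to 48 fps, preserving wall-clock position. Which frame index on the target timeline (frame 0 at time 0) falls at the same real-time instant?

Source frame index: (0×3600 + 36×60 + 53) × 24 + 21 = 53133.
Real time: 53133 / (24) = 17711/8 s.
Target frame: (17711/8) × (48) = 106266.

frame 106266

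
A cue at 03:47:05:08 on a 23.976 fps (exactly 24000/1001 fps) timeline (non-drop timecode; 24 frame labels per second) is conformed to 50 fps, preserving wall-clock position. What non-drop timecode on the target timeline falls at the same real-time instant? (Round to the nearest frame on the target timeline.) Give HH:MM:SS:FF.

03:47:18:48

Source frame index: (3×3600 + 47×60 + 5) × 24 + 8 = 327008.
Real time: 327008 / (24000/1001) = 10229219/750 s.
Target frame: (10229219/750) × (50) = 10229219/15 ≈ 681947.933 → 681948.
At 50 labels/s: frame 681948 → 03:47:18:48.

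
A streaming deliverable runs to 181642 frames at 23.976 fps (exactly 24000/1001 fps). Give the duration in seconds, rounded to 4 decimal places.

7575.9851 seconds

Running time = 181642 × 1001/24000 = 90911821/12000 s ≈ 7575.9851 s.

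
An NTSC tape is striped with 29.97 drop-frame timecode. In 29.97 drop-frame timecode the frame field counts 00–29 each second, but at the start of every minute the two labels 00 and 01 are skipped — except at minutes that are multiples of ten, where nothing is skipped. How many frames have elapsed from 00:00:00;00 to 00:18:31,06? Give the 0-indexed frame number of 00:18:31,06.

As if non-drop at 30 labels/s: (0 × 3600 + 18 × 60 + 31) × 30 + 6 = 33336.
Minute boundaries passed: 18; those not divisible by 10: 18 − 1 = 17; dropped labels = 2 × 17 = 34.
Actual frame index = 33336 − 34 = 33302.

33302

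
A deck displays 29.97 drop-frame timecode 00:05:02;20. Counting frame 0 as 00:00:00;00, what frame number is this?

9070

Complete 10-minute blocks: 0, each 17982 frames → 0.
Remaining 5 whole minutes in the current block: 1800 + 4 × 1798 = 8992 frames.
Within the current minute: 2 × 30 + 20 − 2 = 78 (labels ;00/;01 skipped at this minute). Total = 0 + 8992 + 78 = 9070.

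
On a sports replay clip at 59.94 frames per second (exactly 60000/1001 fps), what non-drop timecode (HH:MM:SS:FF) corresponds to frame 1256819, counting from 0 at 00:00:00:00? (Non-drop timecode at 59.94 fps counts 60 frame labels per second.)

1256819 ÷ 60 = 20946 full seconds, remainder 59 frames.
20946 s = 5 h 49 min 6 s.
Timecode: 05:49:06:59.

05:49:06:59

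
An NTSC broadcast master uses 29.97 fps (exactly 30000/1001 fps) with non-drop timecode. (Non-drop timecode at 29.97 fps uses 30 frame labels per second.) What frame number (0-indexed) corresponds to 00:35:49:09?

Total seconds to the label: (0 × 3600 + 35 × 60 + 49) = 2149.
Frame index = 2149 × 30 + 9 = 64479.

frame 64479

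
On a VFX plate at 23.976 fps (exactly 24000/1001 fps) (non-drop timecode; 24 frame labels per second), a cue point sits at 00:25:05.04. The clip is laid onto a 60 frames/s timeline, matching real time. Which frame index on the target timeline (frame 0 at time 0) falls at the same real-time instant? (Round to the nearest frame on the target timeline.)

Source frame index: (0×3600 + 25×60 + 5) × 24 + 4 = 36124.
Real time: 36124 / (24000/1001) = 9040031/6000 s.
Target frame: (9040031/6000) × (60) = 9040031/100 ≈ 90400.310 → 90400.

frame 90400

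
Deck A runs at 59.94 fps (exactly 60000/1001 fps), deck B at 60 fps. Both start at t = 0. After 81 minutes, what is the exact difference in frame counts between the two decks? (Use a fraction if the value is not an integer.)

291600/1001 frames

81 min = 4860 s.
A emits 60000/1001 × 4860 = 291600000/1001 frames; B emits 60 × 4860 = 291600.
Difference = 291600/1001 frames (≈ 291.3087); B is ahead of A.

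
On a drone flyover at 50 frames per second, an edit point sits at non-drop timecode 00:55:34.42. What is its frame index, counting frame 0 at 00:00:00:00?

frame 166742

Total seconds to the label: (0 × 3600 + 55 × 60 + 34) = 3334.
Frame index = 3334 × 50 + 42 = 166742.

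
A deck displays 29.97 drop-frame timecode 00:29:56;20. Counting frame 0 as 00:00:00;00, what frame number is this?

As if non-drop at 30 labels/s: (0 × 3600 + 29 × 60 + 56) × 30 + 20 = 53900.
Minute boundaries passed: 29; those not divisible by 10: 29 − 2 = 27; dropped labels = 2 × 27 = 54.
Actual frame index = 53900 − 54 = 53846.

53846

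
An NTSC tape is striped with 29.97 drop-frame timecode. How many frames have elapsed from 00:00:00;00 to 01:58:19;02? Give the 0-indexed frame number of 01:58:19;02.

As if non-drop at 30 labels/s: (1 × 3600 + 58 × 60 + 19) × 30 + 2 = 212972.
Minute boundaries passed: 118; those not divisible by 10: 118 − 11 = 107; dropped labels = 2 × 107 = 214.
Actual frame index = 212972 − 214 = 212758.

212758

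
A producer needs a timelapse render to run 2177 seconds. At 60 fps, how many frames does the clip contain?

Frames = 2177 × 60 = 130620.

130620 frames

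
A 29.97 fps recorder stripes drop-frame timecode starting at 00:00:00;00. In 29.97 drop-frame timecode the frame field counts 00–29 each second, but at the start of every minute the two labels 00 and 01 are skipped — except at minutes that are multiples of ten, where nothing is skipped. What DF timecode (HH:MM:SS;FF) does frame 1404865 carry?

Ten DF minutes hold 17982 frames, so frame 1404865 lies in block 78 (frames 1402596–1420577) with 2269 frames into that block.
The block's first minute is 1800 frames and the rest 1798 each; 2269 frames reaches minute 1, so 78 × 18 + 1 × 2 = 1406 labels have been skipped so far.
Adding those back, label number 1404865 + 1406 = 1406271 at 30 labels/s is 46875 s + 21 f = 13 h 1 min 15 s frame 21, i.e. 13:01:15;21.

13:01:15;21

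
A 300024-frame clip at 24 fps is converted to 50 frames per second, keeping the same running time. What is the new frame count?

625050 frames

Target frames = source frames × (target rate / source rate) = 300024 × (50)/(24) = 300024 × 25/12 = 625050.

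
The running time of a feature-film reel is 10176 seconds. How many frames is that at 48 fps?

488448 frames

Frames = 10176 × 48 = 488448.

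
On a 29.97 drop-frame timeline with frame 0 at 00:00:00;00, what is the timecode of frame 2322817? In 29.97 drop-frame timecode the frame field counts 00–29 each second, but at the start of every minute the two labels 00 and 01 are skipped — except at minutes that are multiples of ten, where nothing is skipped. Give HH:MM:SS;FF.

21:31:44;21

Ten DF minutes hold 17982 frames, so frame 2322817 lies in block 129 (frames 2319678–2337659) with 3139 frames into that block.
The block's first minute is 1800 frames and the rest 1798 each; 3139 frames reaches minute 1, so 129 × 18 + 1 × 2 = 2324 labels have been skipped so far.
Adding those back, label number 2322817 + 2324 = 2325141 at 30 labels/s is 77504 s + 21 f = 21 h 31 min 44 s frame 21, i.e. 21:31:44;21.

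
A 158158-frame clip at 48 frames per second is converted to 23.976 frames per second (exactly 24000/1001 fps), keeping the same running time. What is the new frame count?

79000 frames

Target frames = source frames × (target rate / source rate) = 158158 × (24000/1001)/(48) = 158158 × 500/1001 = 79000.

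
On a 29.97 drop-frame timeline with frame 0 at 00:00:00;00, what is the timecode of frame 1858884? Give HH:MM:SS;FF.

Each 10-minute DF block holds 10 × 60 × 30 − 9 × 2 = 17982 frames. 1858884 ÷ 17982 → 103 full blocks, remainder 6738.
Within the partial block the first minute is 1800 frames and each further minute 1798, so 3 further minute boundaries passed. Total skipped labels = 18 × 103 + 2 × 3 = 1860.
Non-drop label index = 1858884 + 1860 = 1860744; at 30 labels/s that is 17:13:44:24, i.e. DF 17:13:44;24.

17:13:44;24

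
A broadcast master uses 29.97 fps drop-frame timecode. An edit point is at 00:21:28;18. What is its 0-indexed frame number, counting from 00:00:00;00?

As if non-drop at 30 labels/s: (0 × 3600 + 21 × 60 + 28) × 30 + 18 = 38658.
Minute boundaries passed: 21; those not divisible by 10: 21 − 2 = 19; dropped labels = 2 × 19 = 38.
Actual frame index = 38658 − 38 = 38620.

38620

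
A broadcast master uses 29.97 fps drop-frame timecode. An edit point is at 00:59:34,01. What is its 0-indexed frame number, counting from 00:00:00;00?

As if non-drop at 30 labels/s: (0 × 3600 + 59 × 60 + 34) × 30 + 1 = 107221.
Minute boundaries passed: 59; those not divisible by 10: 59 − 5 = 54; dropped labels = 2 × 54 = 108.
Actual frame index = 107221 − 108 = 107113.

107113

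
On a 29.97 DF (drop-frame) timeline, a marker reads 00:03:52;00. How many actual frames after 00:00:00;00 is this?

6954

Complete 10-minute blocks: 0, each 17982 frames → 0.
Remaining 3 whole minutes in the current block: 1800 + 2 × 1798 = 5396 frames.
Within the current minute: 52 × 30 + 0 − 2 = 1558 (labels ;00/;01 skipped at this minute). Total = 0 + 5396 + 1558 = 6954.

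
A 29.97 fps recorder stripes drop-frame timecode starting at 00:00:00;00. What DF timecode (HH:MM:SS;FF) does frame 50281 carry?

Ten DF minutes hold 17982 frames, so frame 50281 lies in block 2 (frames 35964–53945) with 14317 frames into that block.
The block's first minute is 1800 frames and the rest 1798 each; 14317 frames reaches minute 7, so 2 × 18 + 7 × 2 = 50 labels have been skipped so far.
Adding those back, label number 50281 + 50 = 50331 at 30 labels/s is 1677 s + 21 f = 0 h 27 min 57 s frame 21, i.e. 00:27:57;21.

00:27:57;21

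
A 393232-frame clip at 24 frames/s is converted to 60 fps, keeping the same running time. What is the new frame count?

Target frames = source frames × (target rate / source rate) = 393232 × (60)/(24) = 393232 × 5/2 = 983080.

983080 frames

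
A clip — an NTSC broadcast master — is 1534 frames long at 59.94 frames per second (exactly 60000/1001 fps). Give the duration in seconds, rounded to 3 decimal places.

25.592 seconds

Running time = 1534 × 1001/60000 = 767767/30000 s ≈ 25.592 s.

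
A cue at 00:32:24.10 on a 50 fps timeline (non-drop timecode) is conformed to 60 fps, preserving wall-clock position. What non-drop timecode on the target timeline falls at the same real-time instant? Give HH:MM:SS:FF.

00:32:24:12

Source frame index: (0×3600 + 32×60 + 24) × 50 + 10 = 97210.
Real time: 97210 / (50) = 9721/5 s.
Target frame: (9721/5) × (60) = 116652.
At 60 labels/s: frame 116652 → 00:32:24:12.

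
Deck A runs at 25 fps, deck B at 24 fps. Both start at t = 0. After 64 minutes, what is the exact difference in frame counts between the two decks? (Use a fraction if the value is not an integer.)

3840 frames

64 min = 3840 s.
A emits 25 × 3840 = 96000 frames; B emits 24 × 3840 = 92160.
Difference = 3840 frames; B is behind A.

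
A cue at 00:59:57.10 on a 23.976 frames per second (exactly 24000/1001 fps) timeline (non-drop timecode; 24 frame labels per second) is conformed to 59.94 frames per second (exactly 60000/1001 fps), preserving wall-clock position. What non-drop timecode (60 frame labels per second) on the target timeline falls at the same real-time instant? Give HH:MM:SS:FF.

00:59:57:25

Source frame index: (0×3600 + 59×60 + 57) × 24 + 10 = 86338.
Real time: 86338 / (24000/1001) = 43212169/12000 s.
Target frame: (43212169/12000) × (60000/1001) = 215845.
At 60 labels/s: frame 215845 → 00:59:57:25.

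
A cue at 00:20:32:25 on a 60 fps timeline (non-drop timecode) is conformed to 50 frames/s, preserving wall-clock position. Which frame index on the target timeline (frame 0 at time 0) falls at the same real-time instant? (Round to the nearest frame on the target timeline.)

Source frame index: (0×3600 + 20×60 + 32) × 60 + 25 = 73945.
Real time: 73945 / (60) = 14789/12 s.
Target frame: (14789/12) × (50) = 369725/6 ≈ 61620.833 → 61621.

frame 61621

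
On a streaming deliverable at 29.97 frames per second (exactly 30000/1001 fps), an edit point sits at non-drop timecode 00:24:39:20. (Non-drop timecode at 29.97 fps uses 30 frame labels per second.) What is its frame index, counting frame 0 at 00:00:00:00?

44390

Total seconds to the label: (0 × 3600 + 24 × 60 + 39) = 1479.
Frame index = 1479 × 30 + 20 = 44390.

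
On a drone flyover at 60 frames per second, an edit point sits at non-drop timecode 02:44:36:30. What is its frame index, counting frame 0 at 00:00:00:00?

frame 592590

Total seconds to the label: (2 × 3600 + 44 × 60 + 36) = 9876.
Frame index = 9876 × 60 + 30 = 592590.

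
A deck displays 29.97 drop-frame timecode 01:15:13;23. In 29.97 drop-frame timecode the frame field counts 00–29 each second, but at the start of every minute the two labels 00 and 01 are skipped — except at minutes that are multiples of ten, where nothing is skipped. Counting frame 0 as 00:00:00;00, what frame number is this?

As if non-drop at 30 labels/s: (1 × 3600 + 15 × 60 + 13) × 30 + 23 = 135413.
Minute boundaries passed: 75; those not divisible by 10: 75 − 7 = 68; dropped labels = 2 × 68 = 136.
Actual frame index = 135413 − 136 = 135277.

135277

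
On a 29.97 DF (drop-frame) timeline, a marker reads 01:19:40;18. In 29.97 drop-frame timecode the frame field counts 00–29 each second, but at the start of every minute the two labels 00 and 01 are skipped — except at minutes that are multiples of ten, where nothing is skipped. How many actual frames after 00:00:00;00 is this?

143274

As if non-drop at 30 labels/s: (1 × 3600 + 19 × 60 + 40) × 30 + 18 = 143418.
Minute boundaries passed: 79; those not divisible by 10: 79 − 7 = 72; dropped labels = 2 × 72 = 144.
Actual frame index = 143418 − 144 = 143274.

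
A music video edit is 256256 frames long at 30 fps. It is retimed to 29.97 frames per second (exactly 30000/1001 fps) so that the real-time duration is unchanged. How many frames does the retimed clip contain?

Target frames = source frames × (target rate / source rate) = 256256 × (30000/1001)/(30) = 256256 × 1000/1001 = 256000.

256000 frames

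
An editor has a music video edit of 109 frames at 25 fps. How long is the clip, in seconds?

4.36 seconds

Running time = 109 / (25) = 4.36 s.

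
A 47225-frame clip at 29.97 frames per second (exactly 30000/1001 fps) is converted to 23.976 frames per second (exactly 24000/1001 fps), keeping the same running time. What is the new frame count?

Target frames = source frames × (target rate / source rate) = 47225 × (24000/1001)/(30000/1001) = 47225 × 4/5 = 37780.

37780 frames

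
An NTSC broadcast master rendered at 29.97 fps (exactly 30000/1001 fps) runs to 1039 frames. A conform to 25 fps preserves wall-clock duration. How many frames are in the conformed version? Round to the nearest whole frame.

867 frames

Frames at target rate = 1039 × (25) / (30000/1001) = 1040039/1200 ≈ 866.699.
Nearest whole frame: 867.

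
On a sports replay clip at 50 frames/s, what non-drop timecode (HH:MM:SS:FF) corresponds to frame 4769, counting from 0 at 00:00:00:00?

4769 ÷ 50 = 95 full seconds, remainder 19 frames.
95 s = 0 h 1 min 35 s.
Timecode: 00:01:35:19.

00:01:35:19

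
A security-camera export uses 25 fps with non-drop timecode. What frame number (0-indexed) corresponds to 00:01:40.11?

Total seconds to the label: (0 × 3600 + 1 × 60 + 40) = 100.
Frame index = 100 × 25 + 11 = 2511.

frame 2511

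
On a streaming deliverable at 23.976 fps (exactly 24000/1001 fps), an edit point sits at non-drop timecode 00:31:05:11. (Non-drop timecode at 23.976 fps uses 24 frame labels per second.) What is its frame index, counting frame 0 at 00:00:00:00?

Total seconds to the label: (0 × 3600 + 31 × 60 + 5) = 1865.
Frame index = 1865 × 24 + 11 = 44771.

44771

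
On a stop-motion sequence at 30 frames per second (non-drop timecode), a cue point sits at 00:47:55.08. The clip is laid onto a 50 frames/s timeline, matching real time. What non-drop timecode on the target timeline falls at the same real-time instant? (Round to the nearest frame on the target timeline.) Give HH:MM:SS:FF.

00:47:55:13

Source frame index: (0×3600 + 47×60 + 55) × 30 + 8 = 86258.
Real time: 86258 / (30) = 43129/15 s.
Target frame: (43129/15) × (50) = 431290/3 ≈ 143763.333 → 143763.
At 50 labels/s: frame 143763 → 00:47:55:13.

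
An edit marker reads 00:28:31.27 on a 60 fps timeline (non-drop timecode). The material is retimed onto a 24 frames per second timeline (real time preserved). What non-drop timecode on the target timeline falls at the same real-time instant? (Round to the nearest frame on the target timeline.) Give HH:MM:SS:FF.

00:28:31:11

Source frame index: (0×3600 + 28×60 + 31) × 60 + 27 = 102687.
Real time: 102687 / (60) = 34229/20 s.
Target frame: (34229/20) × (24) = 205374/5 ≈ 41074.800 → 41075.
At 24 labels/s: frame 41075 → 00:28:31:11.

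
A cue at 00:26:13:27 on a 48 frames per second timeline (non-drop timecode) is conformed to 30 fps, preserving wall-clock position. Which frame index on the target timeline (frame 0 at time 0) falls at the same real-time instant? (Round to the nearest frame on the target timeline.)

frame 47207

Source frame index: (0×3600 + 26×60 + 13) × 48 + 27 = 75531.
Real time: 75531 / (48) = 25177/16 s.
Target frame: (25177/16) × (30) = 377655/8 ≈ 47206.875 → 47207.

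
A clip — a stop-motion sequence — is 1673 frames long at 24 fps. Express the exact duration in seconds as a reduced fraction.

1673/24 seconds

Running time = 1673 ÷ (24) = 1673 × 1/24 = 1673/24 s.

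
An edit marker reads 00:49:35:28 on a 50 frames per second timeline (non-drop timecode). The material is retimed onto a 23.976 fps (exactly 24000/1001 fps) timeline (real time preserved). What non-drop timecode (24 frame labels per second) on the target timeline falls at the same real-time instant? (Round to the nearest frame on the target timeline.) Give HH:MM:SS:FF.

00:49:32:14

Source frame index: (0×3600 + 49×60 + 35) × 50 + 28 = 148778.
Real time: 148778 / (50) = 74389/25 s.
Target frame: (74389/25) × (24000/1001) = 10201920/143 ≈ 71342.098 → 71342.
At 24 labels/s: frame 71342 → 00:49:32:14.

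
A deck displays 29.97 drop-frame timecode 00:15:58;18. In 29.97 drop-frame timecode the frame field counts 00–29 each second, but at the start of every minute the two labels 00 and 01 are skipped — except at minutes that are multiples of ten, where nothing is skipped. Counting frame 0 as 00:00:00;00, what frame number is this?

As if non-drop at 30 labels/s: (0 × 3600 + 15 × 60 + 58) × 30 + 18 = 28758.
Minute boundaries passed: 15; those not divisible by 10: 15 − 1 = 14; dropped labels = 2 × 14 = 28.
Actual frame index = 28758 − 28 = 28730.

28730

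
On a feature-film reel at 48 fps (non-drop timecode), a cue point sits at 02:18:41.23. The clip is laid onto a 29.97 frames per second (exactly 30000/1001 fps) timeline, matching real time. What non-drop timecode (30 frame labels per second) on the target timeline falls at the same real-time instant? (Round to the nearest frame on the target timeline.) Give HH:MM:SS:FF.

Source frame index: (2×3600 + 18×60 + 41) × 48 + 23 = 399431.
Real time: 399431 / (48) = 399431/48 s.
Target frame: (399431/48) × (30000/1001) = 249644375/1001 ≈ 249394.980 → 249395.
At 30 labels/s: frame 249395 → 02:18:33:05.

02:18:33:05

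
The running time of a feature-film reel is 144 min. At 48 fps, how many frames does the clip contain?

414720 frames

144 min = 8640 s.
Frames = 8640 × 48 = 414720.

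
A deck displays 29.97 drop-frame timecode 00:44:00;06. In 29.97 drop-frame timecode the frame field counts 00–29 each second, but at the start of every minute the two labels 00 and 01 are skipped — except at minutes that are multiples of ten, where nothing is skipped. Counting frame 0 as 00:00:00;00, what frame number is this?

79126

As if non-drop at 30 labels/s: (0 × 3600 + 44 × 60 + 0) × 30 + 6 = 79206.
Minute boundaries passed: 44; those not divisible by 10: 44 − 4 = 40; dropped labels = 2 × 40 = 80.
Actual frame index = 79206 − 80 = 79126.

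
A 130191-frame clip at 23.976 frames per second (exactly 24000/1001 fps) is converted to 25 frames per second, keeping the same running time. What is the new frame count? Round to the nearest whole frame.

135751 frames

Frames at target rate = 130191 × (25) / (24000/1001) = 43440397/320 ≈ 135751.241.
Nearest whole frame: 135751.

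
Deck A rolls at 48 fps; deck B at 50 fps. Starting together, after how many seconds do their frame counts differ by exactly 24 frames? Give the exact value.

The gap grows by |50 − 48| = 2 frames per second.
Time for a 24-frame gap: 24 ÷ (2) = 12 s.

12 seconds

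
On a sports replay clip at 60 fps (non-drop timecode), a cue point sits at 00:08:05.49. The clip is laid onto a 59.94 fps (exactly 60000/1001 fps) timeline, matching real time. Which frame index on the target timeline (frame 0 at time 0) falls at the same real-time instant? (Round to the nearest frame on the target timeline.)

Source frame index: (0×3600 + 8×60 + 5) × 60 + 49 = 29149.
Real time: 29149 / (60) = 29149/60 s.
Target frame: (29149/60) × (60000/1001) = 29149000/1001 ≈ 29119.880 → 29120.

frame 29120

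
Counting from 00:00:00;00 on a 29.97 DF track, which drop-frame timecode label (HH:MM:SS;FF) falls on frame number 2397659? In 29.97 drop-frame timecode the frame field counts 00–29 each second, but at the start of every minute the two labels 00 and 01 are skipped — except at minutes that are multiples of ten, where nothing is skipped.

22:13:21;29

Ten DF minutes hold 17982 frames, so frame 2397659 lies in block 133 (frames 2391606–2409587) with 6053 frames into that block.
The block's first minute is 1800 frames and the rest 1798 each; 6053 frames reaches minute 3, so 133 × 18 + 3 × 2 = 2400 labels have been skipped so far.
Adding those back, label number 2397659 + 2400 = 2400059 at 30 labels/s is 80001 s + 29 f = 22 h 13 min 21 s frame 29, i.e. 22:13:21;29.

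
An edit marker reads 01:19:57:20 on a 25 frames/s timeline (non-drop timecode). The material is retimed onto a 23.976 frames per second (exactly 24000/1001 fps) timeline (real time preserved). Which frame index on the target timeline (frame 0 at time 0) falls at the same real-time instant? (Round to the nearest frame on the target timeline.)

Source frame index: (1×3600 + 19×60 + 57) × 25 + 20 = 119945.
Real time: 119945 / (25) = 23989/5 s.
Target frame: (23989/5) × (24000/1001) = 16449600/143 ≈ 115032.168 → 115032.

frame 115032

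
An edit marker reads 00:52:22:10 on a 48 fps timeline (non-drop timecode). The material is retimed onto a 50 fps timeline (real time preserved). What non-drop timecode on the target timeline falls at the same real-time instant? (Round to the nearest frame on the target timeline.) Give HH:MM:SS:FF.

Source frame index: (0×3600 + 52×60 + 22) × 48 + 10 = 150826.
Real time: 150826 / (48) = 75413/24 s.
Target frame: (75413/24) × (50) = 1885325/12 ≈ 157110.417 → 157110.
At 50 labels/s: frame 157110 → 00:52:22:10.

00:52:22:10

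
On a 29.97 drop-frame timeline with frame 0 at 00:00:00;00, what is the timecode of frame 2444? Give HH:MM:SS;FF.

00:01:21;16

Ten DF minutes hold 17982 frames, so frame 2444 lies in block 0 (frames 0–17981) with 2444 frames into that block.
The block's first minute is 1800 frames and the rest 1798 each; 2444 frames reaches minute 1, so 0 × 18 + 1 × 2 = 2 labels have been skipped so far.
Adding those back, label number 2444 + 2 = 2446 at 30 labels/s is 81 s + 16 f = 0 h 1 min 21 s frame 16, i.e. 00:01:21;16.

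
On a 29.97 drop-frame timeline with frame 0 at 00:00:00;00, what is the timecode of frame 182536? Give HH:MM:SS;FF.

Each 10-minute DF block holds 10 × 60 × 30 − 9 × 2 = 17982 frames. 182536 ÷ 17982 → 10 full blocks, remainder 2716.
Within the partial block the first minute is 1800 frames and each further minute 1798, so 1 further minute boundary passed. Total skipped labels = 18 × 10 + 2 × 1 = 182.
Non-drop label index = 182536 + 182 = 182718; at 30 labels/s that is 01:41:30:18, i.e. DF 01:41:30;18.

01:41:30;18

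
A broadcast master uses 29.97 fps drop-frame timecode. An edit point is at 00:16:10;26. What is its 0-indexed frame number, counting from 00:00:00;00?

29096

Complete 10-minute blocks: 1, each 17982 frames → 17982.
Remaining 6 whole minutes in the current block: 1800 + 5 × 1798 = 10790 frames.
Within the current minute: 10 × 30 + 26 − 2 = 324 (labels ;00/;01 skipped at this minute). Total = 17982 + 10790 + 324 = 29096.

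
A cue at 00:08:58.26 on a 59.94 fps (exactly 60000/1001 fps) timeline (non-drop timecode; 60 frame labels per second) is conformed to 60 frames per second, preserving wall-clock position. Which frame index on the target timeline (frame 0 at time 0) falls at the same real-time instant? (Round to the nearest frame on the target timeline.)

Source frame index: (0×3600 + 8×60 + 58) × 60 + 26 = 32306.
Real time: 32306 / (60000/1001) = 16169153/30000 s.
Target frame: (16169153/30000) × (60) = 16169153/500 ≈ 32338.306 → 32338.

frame 32338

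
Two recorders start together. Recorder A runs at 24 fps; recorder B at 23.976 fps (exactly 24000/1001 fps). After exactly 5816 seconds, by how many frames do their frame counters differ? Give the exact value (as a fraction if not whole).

A emits 24 × 5816 = 139584 frames; B emits 24000/1001 × 5816 = 139584000/1001.
Difference = 139584/1001 frames (≈ 139.4446); B is behind A.

139584/1001 frames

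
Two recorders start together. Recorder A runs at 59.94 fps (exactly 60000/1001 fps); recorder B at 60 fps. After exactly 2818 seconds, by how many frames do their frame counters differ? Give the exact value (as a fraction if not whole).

A emits 60000/1001 × 2818 = 169080000/1001 frames; B emits 60 × 2818 = 169080.
Difference = 169080/1001 frames (≈ 168.9111); B is ahead of A.

169080/1001 frames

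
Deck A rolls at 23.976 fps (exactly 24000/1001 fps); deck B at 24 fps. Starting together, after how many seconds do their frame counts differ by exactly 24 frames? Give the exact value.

1001 seconds

The gap grows by |24 − 24000/1001| = 24/1001 frames per second.
Time for a 24-frame gap: 24 ÷ (24/1001) = 1001 s.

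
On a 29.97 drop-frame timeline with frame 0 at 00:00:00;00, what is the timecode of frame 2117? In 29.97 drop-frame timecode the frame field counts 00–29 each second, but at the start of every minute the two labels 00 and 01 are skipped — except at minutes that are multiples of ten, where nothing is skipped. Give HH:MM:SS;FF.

00:01:10;19

Each 10-minute DF block holds 10 × 60 × 30 − 9 × 2 = 17982 frames. 2117 ÷ 17982 → 0 full blocks, remainder 2117.
Within the partial block the first minute is 1800 frames and each further minute 1798, so 1 further minute boundary passed. Total skipped labels = 18 × 0 + 2 × 1 = 2.
Non-drop label index = 2117 + 2 = 2119; at 30 labels/s that is 00:01:10:19, i.e. DF 00:01:10;19.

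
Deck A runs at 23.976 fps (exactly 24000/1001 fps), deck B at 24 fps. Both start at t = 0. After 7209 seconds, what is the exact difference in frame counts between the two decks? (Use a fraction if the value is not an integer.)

A emits 24000/1001 × 7209 = 173016000/1001 frames; B emits 24 × 7209 = 173016.
Difference = 173016/1001 frames (≈ 172.8432); B is ahead of A.

173016/1001 frames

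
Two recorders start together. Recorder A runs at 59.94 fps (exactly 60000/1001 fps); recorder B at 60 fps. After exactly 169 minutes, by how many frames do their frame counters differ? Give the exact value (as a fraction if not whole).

169 min = 10140 s.
A emits 60000/1001 × 10140 = 46800000/77 frames; B emits 60 × 10140 = 608400.
Difference = 46800/77 frames (≈ 607.7922); B is ahead of A.

46800/77 frames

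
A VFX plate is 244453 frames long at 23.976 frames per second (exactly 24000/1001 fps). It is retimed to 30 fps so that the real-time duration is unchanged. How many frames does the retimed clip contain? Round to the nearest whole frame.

305872 frames

Frames at target rate = 244453 × (30) / (24000/1001) = 244697453/800 ≈ 305871.816.
Nearest whole frame: 305872.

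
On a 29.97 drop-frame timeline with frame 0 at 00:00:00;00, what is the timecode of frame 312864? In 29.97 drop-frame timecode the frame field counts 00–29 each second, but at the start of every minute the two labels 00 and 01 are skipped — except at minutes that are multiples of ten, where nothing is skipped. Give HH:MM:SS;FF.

Each 10-minute DF block holds 10 × 60 × 30 − 9 × 2 = 17982 frames. 312864 ÷ 17982 → 17 full blocks, remainder 7170.
Within the partial block the first minute is 1800 frames and each further minute 1798, so 3 further minute boundaries passed. Total skipped labels = 18 × 17 + 2 × 3 = 312.
Non-drop label index = 312864 + 312 = 313176; at 30 labels/s that is 02:53:59:06, i.e. DF 02:53:59;06.

02:53:59;06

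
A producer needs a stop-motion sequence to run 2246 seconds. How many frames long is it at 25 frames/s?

Frames = 2246 × 25 = 56150.

56150 frames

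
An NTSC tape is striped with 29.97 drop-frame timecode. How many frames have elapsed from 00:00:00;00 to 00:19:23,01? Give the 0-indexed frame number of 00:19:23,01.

34855

Complete 10-minute blocks: 1, each 17982 frames → 17982.
Remaining 9 whole minutes in the current block: 1800 + 8 × 1798 = 16184 frames.
Within the current minute: 23 × 30 + 1 − 2 = 689 (labels ;00/;01 skipped at this minute). Total = 17982 + 16184 + 689 = 34855.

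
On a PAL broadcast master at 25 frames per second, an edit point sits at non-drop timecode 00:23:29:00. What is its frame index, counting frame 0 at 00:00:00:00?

Total seconds to the label: (0 × 3600 + 23 × 60 + 29) = 1409.
Frame index = 1409 × 25 + 0 = 35225.

frame 35225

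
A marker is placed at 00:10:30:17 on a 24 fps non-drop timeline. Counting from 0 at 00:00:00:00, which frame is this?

15137

Total seconds to the label: (0 × 3600 + 10 × 60 + 30) = 630.
Frame index = 630 × 24 + 17 = 15137.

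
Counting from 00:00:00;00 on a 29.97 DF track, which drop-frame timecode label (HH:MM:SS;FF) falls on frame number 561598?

Ten DF minutes hold 17982 frames, so frame 561598 lies in block 31 (frames 557442–575423) with 4156 frames into that block.
The block's first minute is 1800 frames and the rest 1798 each; 4156 frames reaches minute 2, so 31 × 18 + 2 × 2 = 562 labels have been skipped so far.
Adding those back, label number 561598 + 562 = 562160 at 30 labels/s is 18738 s + 20 f = 5 h 12 min 18 s frame 20, i.e. 05:12:18;20.

05:12:18;20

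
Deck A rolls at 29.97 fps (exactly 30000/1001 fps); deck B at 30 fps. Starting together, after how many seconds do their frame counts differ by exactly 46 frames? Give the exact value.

23023/15 seconds

The gap grows by |30 − 30000/1001| = 30/1001 frames per second.
Time for a 46-frame gap: 46 ÷ (30/1001) = 23023/15 s.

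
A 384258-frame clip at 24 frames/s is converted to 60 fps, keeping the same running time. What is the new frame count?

Target frames = source frames × (target rate / source rate) = 384258 × (60)/(24) = 384258 × 5/2 = 960645.

960645 frames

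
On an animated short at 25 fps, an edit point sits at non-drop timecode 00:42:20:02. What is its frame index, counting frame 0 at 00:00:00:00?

63502

Total seconds to the label: (0 × 3600 + 42 × 60 + 20) = 2540.
Frame index = 2540 × 25 + 2 = 63502.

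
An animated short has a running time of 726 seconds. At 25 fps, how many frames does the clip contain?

18150 frames

Frames = 726 × 25 = 18150.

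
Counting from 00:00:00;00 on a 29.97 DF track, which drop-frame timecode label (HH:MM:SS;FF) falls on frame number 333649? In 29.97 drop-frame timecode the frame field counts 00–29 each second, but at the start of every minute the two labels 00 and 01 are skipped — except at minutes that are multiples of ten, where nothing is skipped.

03:05:32;23

Each 10-minute DF block holds 10 × 60 × 30 − 9 × 2 = 17982 frames. 333649 ÷ 17982 → 18 full blocks, remainder 9973.
Within the partial block the first minute is 1800 frames and each further minute 1798, so 5 further minute boundaries passed. Total skipped labels = 18 × 18 + 2 × 5 = 334.
Non-drop label index = 333649 + 334 = 333983; at 30 labels/s that is 03:05:32:23, i.e. DF 03:05:32;23.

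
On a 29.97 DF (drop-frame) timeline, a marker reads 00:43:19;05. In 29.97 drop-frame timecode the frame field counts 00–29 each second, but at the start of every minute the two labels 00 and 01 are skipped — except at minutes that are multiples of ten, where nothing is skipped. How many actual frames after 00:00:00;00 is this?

Complete 10-minute blocks: 4, each 17982 frames → 71928.
Remaining 3 whole minutes in the current block: 1800 + 2 × 1798 = 5396 frames.
Within the current minute: 19 × 30 + 5 − 2 = 573 (labels ;00/;01 skipped at this minute). Total = 71928 + 5396 + 573 = 77897.

77897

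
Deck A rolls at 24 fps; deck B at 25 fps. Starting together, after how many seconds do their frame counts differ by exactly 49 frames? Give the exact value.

The gap grows by |25 − 24| = 1 frame per second.
Time for a 49-frame gap: 49 ÷ (1) = 49 s.

49 seconds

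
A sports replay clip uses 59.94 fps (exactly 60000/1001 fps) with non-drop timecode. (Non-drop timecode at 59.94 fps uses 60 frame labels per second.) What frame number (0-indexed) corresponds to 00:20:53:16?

Total seconds to the label: (0 × 3600 + 20 × 60 + 53) = 1253.
Frame index = 1253 × 60 + 16 = 75196.

frame 75196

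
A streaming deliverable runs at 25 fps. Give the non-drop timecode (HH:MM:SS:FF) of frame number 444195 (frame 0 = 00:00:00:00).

444195 ÷ 25 = 17767 full seconds, remainder 20 frames.
17767 s = 4 h 56 min 7 s.
Timecode: 04:56:07:20.

04:56:07:20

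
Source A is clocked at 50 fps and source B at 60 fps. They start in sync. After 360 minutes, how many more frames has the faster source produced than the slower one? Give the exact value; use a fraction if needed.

360 min = 21600 s.
A emits 50 × 21600 = 1080000 frames; B emits 60 × 21600 = 1296000.
Difference = 216000 frames; B is ahead of A.

216000 frames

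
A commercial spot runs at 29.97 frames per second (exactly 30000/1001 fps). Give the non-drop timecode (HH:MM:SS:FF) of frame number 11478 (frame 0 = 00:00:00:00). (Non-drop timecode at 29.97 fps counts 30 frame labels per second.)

00:06:22:18

11478 ÷ 30 = 382 full seconds, remainder 18 frames.
382 s = 0 h 6 min 22 s.
Timecode: 00:06:22:18.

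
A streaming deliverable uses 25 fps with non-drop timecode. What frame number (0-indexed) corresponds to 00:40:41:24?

Total seconds to the label: (0 × 3600 + 40 × 60 + 41) = 2441.
Frame index = 2441 × 25 + 24 = 61049.

61049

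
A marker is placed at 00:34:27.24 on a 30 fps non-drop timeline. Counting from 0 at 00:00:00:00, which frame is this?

Total seconds to the label: (0 × 3600 + 34 × 60 + 27) = 2067.
Frame index = 2067 × 30 + 24 = 62034.

62034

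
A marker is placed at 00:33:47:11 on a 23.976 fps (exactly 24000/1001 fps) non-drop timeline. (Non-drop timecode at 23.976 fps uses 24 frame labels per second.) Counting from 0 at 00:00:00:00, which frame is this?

Total seconds to the label: (0 × 3600 + 33 × 60 + 47) = 2027.
Frame index = 2027 × 24 + 11 = 48659.

frame 48659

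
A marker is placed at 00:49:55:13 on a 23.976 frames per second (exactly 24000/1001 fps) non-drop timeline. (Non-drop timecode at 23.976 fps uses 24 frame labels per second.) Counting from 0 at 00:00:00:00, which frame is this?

Total seconds to the label: (0 × 3600 + 49 × 60 + 55) = 2995.
Frame index = 2995 × 24 + 13 = 71893.

frame 71893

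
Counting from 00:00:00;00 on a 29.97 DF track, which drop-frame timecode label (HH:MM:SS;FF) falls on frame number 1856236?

Ten DF minutes hold 17982 frames, so frame 1856236 lies in block 103 (frames 1852146–1870127) with 4090 frames into that block.
The block's first minute is 1800 frames and the rest 1798 each; 4090 frames reaches minute 2, so 103 × 18 + 2 × 2 = 1858 labels have been skipped so far.
Adding those back, label number 1856236 + 1858 = 1858094 at 30 labels/s is 61936 s + 14 f = 17 h 12 min 16 s frame 14, i.e. 17:12:16;14.

17:12:16;14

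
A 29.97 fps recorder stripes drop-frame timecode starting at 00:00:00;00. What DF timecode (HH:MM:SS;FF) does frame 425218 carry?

03:56:28;04

Ten DF minutes hold 17982 frames, so frame 425218 lies in block 23 (frames 413586–431567) with 11632 frames into that block.
The block's first minute is 1800 frames and the rest 1798 each; 11632 frames reaches minute 6, so 23 × 18 + 6 × 2 = 426 labels have been skipped so far.
Adding those back, label number 425218 + 426 = 425644 at 30 labels/s is 14188 s + 4 f = 3 h 56 min 28 s frame 4, i.e. 03:56:28;04.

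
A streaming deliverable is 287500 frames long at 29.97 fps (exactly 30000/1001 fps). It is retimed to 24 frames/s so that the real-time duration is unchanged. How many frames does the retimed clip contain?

230230 frames

Target frames = source frames × (target rate / source rate) = 287500 × (24)/(30000/1001) = 287500 × 1001/1250 = 230230.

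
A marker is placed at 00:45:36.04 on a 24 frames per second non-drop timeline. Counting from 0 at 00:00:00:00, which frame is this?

frame 65668

Total seconds to the label: (0 × 3600 + 45 × 60 + 36) = 2736.
Frame index = 2736 × 24 + 4 = 65668.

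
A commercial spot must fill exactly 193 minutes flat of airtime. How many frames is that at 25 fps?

193 min = 11580 s.
Frames = 11580 × 25 = 289500.

289500 frames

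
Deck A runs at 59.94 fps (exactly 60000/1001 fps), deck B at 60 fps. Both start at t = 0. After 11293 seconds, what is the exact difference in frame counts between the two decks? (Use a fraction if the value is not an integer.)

677580/1001 frames

A emits 60000/1001 × 11293 = 677580000/1001 frames; B emits 60 × 11293 = 677580.
Difference = 677580/1001 frames (≈ 676.9031); B is ahead of A.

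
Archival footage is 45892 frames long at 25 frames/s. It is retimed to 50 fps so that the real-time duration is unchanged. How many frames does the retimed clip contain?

Target frames = source frames × (target rate / source rate) = 45892 × (50)/(25) = 45892 × 2 = 91784.

91784 frames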